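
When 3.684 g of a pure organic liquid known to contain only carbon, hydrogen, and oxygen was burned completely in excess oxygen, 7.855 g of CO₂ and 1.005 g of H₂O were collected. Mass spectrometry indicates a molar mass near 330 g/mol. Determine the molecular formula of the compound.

mol C = 7.855 g CO₂ ÷ 44.009 g/mol = 0.17849 mol
mol H = 2 × 1.005 g H₂O ÷ 18.015 g/mol = 0.11157 mol
mass O = 3.684 − (2.1438 + 0.11247) = 1.4277 g → mol O = 1.4277 ÷ 15.999 = 0.089239 mol
Divide by the smallest (0.089239 mol): C 2.000, H 1.250, O 1.000
Multiplying each by 4 gives whole numbers: C 8.00, H 5.00, O 4.00
Empirical formula: C8H5O4
Empirical-formula mass = 165.12 g/mol; 330 ÷ 165.12 ≈ 2, so the molecular formula is C16H10O8.

C16H10O8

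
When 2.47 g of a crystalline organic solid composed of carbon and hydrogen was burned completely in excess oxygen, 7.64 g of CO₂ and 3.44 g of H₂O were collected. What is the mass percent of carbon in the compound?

84.4%

mol C = 7.64 g CO₂ ÷ 44.009 g/mol = 0.1736 mol
mol H = 2 × 3.44 g H₂O ÷ 18.015 g/mol = 0.3819 mol
mass % C = 2.085 g ÷ 2.47 g × 100%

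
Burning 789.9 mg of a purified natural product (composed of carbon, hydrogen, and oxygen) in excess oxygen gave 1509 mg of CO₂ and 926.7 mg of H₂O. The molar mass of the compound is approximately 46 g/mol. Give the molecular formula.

mol C = 1.509 g CO₂ ÷ 44.009 g/mol = 0.034288 mol
mol H = 2 × 0.9267 g H₂O ÷ 18.015 g/mol = 0.10288 mol
mass O = 0.7899 − (0.41184 + 0.10370) = 0.27436 g → mol O = 0.27436 ÷ 15.999 = 0.017148 mol
Divide by the smallest (0.017148 mol): C 2.000, H 5.999, O 1.000
Empirical formula: C2H6O
Empirical-formula mass = 46.07 g/mol; 46 ÷ 46.07 ≈ 1, so the molecular formula is C2H6O.

C2H6O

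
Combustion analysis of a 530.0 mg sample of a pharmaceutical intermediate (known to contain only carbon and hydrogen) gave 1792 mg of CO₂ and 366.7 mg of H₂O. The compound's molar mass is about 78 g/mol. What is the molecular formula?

C6H6

mol C = 1.792 g CO₂ ÷ 44.009 g/mol = 0.040719 mol
mol H = 2 × 0.3667 g H₂O ÷ 18.015 g/mol = 0.040711 mol
Divide by the smallest (0.040711 mol): C 1.000, H 1.000
Empirical formula: CH
Empirical-formula mass = 13.02 g/mol; 78 ÷ 13.02 ≈ 6, so the molecular formula is C6H6.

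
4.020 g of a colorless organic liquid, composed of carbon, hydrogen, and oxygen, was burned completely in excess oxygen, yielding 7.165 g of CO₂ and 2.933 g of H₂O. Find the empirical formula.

C3H6O2

mol C = 7.165 g CO₂ ÷ 44.009 g/mol = 0.16281 mol
mol H = 2 × 2.933 g H₂O ÷ 18.015 g/mol = 0.32562 mol
mass O = 4.020 − (1.9555 + 0.32822) = 1.7363 g → mol O = 1.7363 ÷ 15.999 = 0.10853 mol
Divide by the smallest (0.10853 mol): C 1.500, H 3.000, O 1.000
Multiplying each by 2 gives whole numbers: C 3.00, H 6.00, O 2.00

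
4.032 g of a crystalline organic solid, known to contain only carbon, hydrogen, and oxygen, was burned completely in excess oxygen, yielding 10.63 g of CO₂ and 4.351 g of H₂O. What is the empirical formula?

C6H12O

mol C = 10.63 g CO₂ ÷ 44.009 g/mol = 0.24154 mol
mol H = 2 × 4.351 g H₂O ÷ 18.015 g/mol = 0.48304 mol
mass O = 4.032 − (2.9012 + 0.48691) = 0.64394 g → mol O = 0.64394 ÷ 15.999 = 0.040249 mol
Divide by the smallest (0.040249 mol): C 6.001, H 12.001, O 1.000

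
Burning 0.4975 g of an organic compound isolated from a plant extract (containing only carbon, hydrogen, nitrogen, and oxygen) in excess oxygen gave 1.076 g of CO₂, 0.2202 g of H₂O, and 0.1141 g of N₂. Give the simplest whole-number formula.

C6H6N2O

mol C = 1.076 g CO₂ ÷ 44.009 g/mol = 0.024450 mol
mol H = 2 × 0.2202 g H₂O ÷ 18.015 g/mol = 0.024446 mol
mol N = 2 × 0.1141 g N₂ ÷ 28.014 g/mol = 0.0081459 mol
mass O = 0.4975 − (0.29366 + 0.024642 + 0.11410) = 0.065095 g → mol O = 0.065095 ÷ 15.999 = 0.0040687 mol
Divide by the smallest (0.0040687 mol): C 6.009, H 6.008, N 2.002, O 1.000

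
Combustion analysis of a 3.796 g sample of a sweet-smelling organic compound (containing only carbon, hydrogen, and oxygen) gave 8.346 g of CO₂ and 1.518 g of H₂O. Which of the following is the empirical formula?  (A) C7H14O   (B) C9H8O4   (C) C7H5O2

(B) C9H8O4

mol C = 8.346 g CO₂ ÷ 44.009 g/mol = 0.18964 mol
mol H = 2 × 1.518 g H₂O ÷ 18.015 g/mol = 0.16853 mol
mass O = 3.796 − (2.2778 + 0.16987) = 1.3483 g → mol O = 1.3483 ÷ 15.999 = 0.084275 mol
Divide by the smallest (0.084275 mol): C 2.250, H 2.000, O 1.000
Multiplying each by 4 gives whole numbers: C 9.00, H 8.00, O 4.00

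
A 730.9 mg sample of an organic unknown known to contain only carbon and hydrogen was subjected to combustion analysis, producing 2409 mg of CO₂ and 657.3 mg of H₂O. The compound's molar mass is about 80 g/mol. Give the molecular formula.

C6H8

mol C = 2.409 g CO₂ ÷ 44.009 g/mol = 0.054739 mol
mol H = 2 × 0.6573 g H₂O ÷ 18.015 g/mol = 0.072973 mol
Divide by the smallest (0.054739 mol): C 1.000, H 1.333
Multiplying each by 3 gives whole numbers: C 3.00, H 4.00
Empirical formula: C3H4
Empirical-formula mass = 40.06 g/mol; 80 ÷ 40.06 ≈ 2, so the molecular formula is C6H8.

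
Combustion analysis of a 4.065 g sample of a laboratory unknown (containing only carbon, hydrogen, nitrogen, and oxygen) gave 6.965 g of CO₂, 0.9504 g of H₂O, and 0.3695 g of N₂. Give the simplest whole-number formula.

mol C = 6.965 g CO₂ ÷ 44.009 g/mol = 0.15826 mol
mol H = 2 × 0.9504 g H₂O ÷ 18.015 g/mol = 0.10551 mol
mol N = 2 × 0.3695 g N₂ ÷ 28.014 g/mol = 0.026380 mol
mass O = 4.065 − (1.9009 + 0.10636 + 0.36950) = 1.6882 g → mol O = 1.6882 ÷ 15.999 = 0.10552 mol
Divide by the smallest (0.026380 mol): C 5.999, H 4.000, N 1.000, O 4.000

C6H4NO4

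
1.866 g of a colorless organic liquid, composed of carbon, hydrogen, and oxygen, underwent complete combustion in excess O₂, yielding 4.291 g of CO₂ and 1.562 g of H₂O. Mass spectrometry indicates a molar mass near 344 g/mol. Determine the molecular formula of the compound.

C18H32O6

mol C = 4.291 g CO₂ ÷ 44.009 g/mol = 0.097503 mol
mol H = 2 × 1.562 g H₂O ÷ 18.015 g/mol = 0.17341 mol
mass O = 1.866 − (1.1711 + 0.17480) = 0.52010 g → mol O = 0.52010 ÷ 15.999 = 0.032508 mol
Divide by the smallest (0.032508 mol): C 2.999, H 5.334, O 1.000
Multiplying each by 3 gives whole numbers: C 9.00, H 16.00, O 3.00
Empirical formula: C9H16O3
Empirical-formula mass = 172.22 g/mol; 344 ÷ 172.22 ≈ 2, so the molecular formula is C18H32O6.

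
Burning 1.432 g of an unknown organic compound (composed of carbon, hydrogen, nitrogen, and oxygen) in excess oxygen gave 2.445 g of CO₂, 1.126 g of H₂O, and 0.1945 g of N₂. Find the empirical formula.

mol C = 2.445 g CO₂ ÷ 44.009 g/mol = 0.055557 mol
mol H = 2 × 1.126 g H₂O ÷ 18.015 g/mol = 0.12501 mol
mol N = 2 × 0.1945 g N₂ ÷ 28.014 g/mol = 0.013886 mol
mass O = 1.432 − (0.66729 + 0.12601 + 0.19450) = 0.44420 g → mol O = 0.44420 ÷ 15.999 = 0.027764 mol
Divide by the smallest (0.013886 mol): C 4.001, H 9.002, N 1.000, O 1.999

C4H9NO2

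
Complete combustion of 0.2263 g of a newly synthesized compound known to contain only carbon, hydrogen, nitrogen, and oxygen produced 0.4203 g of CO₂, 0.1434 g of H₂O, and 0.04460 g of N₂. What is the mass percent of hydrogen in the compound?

7.09%

mol C = 0.4203 g CO₂ ÷ 44.009 g/mol = 0.0095503 mol
mol H = 2 × 0.1434 g H₂O ÷ 18.015 g/mol = 0.015920 mol
mol N = 2 × 0.04460 g N₂ ÷ 28.014 g/mol = 0.0031841 mol
mass O = 0.2263 − (0.11471 + 0.016047 + 0.044600) = 0.050944 g → mol O = 0.050944 ÷ 15.999 = 0.0031842 mol
mass % H = 0.016047 g ÷ 0.2263 g × 100%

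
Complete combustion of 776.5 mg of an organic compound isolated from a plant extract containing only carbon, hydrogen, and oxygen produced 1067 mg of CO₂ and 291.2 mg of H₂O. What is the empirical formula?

mol C = 1.067 g CO₂ ÷ 44.009 g/mol = 0.024245 mol
mol H = 2 × 0.2912 g H₂O ÷ 18.015 g/mol = 0.032329 mol
mass O = 0.7765 − (0.29121 + 0.032587) = 0.45271 g → mol O = 0.45271 ÷ 15.999 = 0.028296 mol
Divide by the smallest (0.024245 mol): C 1.000, H 1.333, O 1.167
Multiplying each by 6 gives whole numbers: C 6.00, H 8.00, O 7.00

C6H8O7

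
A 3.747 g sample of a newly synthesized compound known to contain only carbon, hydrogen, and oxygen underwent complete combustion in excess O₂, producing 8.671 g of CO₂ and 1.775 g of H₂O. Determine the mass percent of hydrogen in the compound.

5.30%

mol C = 8.671 g CO₂ ÷ 44.009 g/mol = 0.19703 mol
mol H = 2 × 1.775 g H₂O ÷ 18.015 g/mol = 0.19706 mol
mass O = 3.747 − (2.3665 + 0.19863) = 1.1819 g → mol O = 1.1819 ÷ 15.999 = 0.073871 mol
mass % H = 0.19863 g ÷ 3.747 g × 100%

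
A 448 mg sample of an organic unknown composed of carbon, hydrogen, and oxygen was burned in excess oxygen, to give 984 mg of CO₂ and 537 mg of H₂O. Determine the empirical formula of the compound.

C3H8O

mol C = 0.984 g CO₂ ÷ 44.009 g/mol = 0.02236 mol
mol H = 2 × 0.537 g H₂O ÷ 18.015 g/mol = 0.05962 mol
mass O = 0.448 − (0.2686 + 0.06009) = 0.1194 g → mol O = 0.1194 ÷ 15.999 = 0.007460 mol
Divide by the smallest (0.007460 mol): C 2.997, H 7.992, O 1.000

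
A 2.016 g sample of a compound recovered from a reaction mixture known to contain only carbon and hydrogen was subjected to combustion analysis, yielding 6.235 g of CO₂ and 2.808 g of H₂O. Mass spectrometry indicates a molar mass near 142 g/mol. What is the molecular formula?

mol C = 6.235 g CO₂ ÷ 44.009 g/mol = 0.14168 mol
mol H = 2 × 2.808 g H₂O ÷ 18.015 g/mol = 0.31174 mol
Divide by the smallest (0.14168 mol): C 1.000, H 2.200
Multiplying each by 5 gives whole numbers: C 5.00, H 11.00
Empirical formula: C5H11
Empirical-formula mass = 71.14 g/mol; 142 ÷ 71.14 ≈ 2, so the molecular formula is C10H22.

C10H22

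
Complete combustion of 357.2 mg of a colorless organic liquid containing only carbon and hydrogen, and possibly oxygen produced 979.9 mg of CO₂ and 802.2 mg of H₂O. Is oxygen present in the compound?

no

mol C = 0.9799 g CO₂ ÷ 44.009 g/mol = 0.022266 mol
mol H = 2 × 0.8022 g H₂O ÷ 18.015 g/mol = 0.089059 mol
C and H together account for 0.35721 g — essentially the entire 0.3572 g sample — so the compound contains no oxygen.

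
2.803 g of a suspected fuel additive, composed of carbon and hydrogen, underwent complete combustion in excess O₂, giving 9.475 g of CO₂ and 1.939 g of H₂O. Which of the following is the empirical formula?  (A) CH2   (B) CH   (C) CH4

mol C = 9.475 g CO₂ ÷ 44.009 g/mol = 0.21530 mol
mol H = 2 × 1.939 g H₂O ÷ 18.015 g/mol = 0.21527 mol
Divide by the smallest (0.21527 mol): C 1.000, H 1.000

(B) CH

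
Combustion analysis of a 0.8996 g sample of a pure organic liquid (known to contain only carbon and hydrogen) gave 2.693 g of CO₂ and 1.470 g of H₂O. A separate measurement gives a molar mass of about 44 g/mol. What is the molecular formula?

C3H8

mol C = 2.693 g CO₂ ÷ 44.009 g/mol = 0.061192 mol
mol H = 2 × 1.470 g H₂O ÷ 18.015 g/mol = 0.16320 mol
Divide by the smallest (0.061192 mol): C 1.000, H 2.667
Multiplying each by 3 gives whole numbers: C 3.00, H 8.00
Empirical formula: C3H8
Empirical-formula mass = 44.10 g/mol; 44 ÷ 44.10 ≈ 1, so the molecular formula is C3H8.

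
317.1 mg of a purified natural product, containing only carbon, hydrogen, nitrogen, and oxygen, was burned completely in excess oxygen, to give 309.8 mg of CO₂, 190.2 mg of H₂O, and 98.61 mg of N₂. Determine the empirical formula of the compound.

CH3NO

mol C = 0.3098 g CO₂ ÷ 44.009 g/mol = 0.0070395 mol
mol H = 2 × 0.1902 g H₂O ÷ 18.015 g/mol = 0.021116 mol
mol N = 2 × 0.09861 g N₂ ÷ 28.014 g/mol = 0.0070401 mol
mass O = 0.3171 − (0.084551 + 0.021285 + 0.098610) = 0.11265 g → mol O = 0.11265 ÷ 15.999 = 0.0070413 mol
Divide by the smallest (0.0070395 mol): C 1.000, H 3.000, N 1.000, O 1.000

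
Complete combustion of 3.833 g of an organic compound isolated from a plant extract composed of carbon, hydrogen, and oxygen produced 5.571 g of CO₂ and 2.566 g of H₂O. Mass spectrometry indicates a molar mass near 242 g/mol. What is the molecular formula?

C8H18O8

mol C = 5.571 g CO₂ ÷ 44.009 g/mol = 0.12659 mol
mol H = 2 × 2.566 g H₂O ÷ 18.015 g/mol = 0.28487 mol
mass O = 3.833 − (1.5204 + 0.28715) = 2.0254 g → mol O = 2.0254 ÷ 15.999 = 0.12660 mol
Divide by the smallest (0.12659 mol): C 1.000, H 2.250, O 1.000
Multiplying each by 4 gives whole numbers: C 4.00, H 9.00, O 4.00
Empirical formula: C4H9O4
Empirical-formula mass = 121.11 g/mol; 242 ÷ 121.11 ≈ 2, so the molecular formula is C8H18O8.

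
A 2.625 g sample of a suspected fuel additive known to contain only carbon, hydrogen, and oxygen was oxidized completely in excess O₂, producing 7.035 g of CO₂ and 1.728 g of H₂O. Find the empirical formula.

C5H6O

mol C = 7.035 g CO₂ ÷ 44.009 g/mol = 0.15985 mol
mol H = 2 × 1.728 g H₂O ÷ 18.015 g/mol = 0.19184 mol
mass O = 2.625 − (1.9200 + 0.19337) = 0.51162 g → mol O = 0.51162 ÷ 15.999 = 0.031978 mol
Divide by the smallest (0.031978 mol): C 4.999, H 5.999, O 1.000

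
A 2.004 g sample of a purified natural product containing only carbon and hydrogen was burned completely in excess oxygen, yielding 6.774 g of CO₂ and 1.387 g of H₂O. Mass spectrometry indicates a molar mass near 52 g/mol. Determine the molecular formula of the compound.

mol C = 6.774 g CO₂ ÷ 44.009 g/mol = 0.15392 mol
mol H = 2 × 1.387 g H₂O ÷ 18.015 g/mol = 0.15398 mol
Divide by the smallest (0.15392 mol): C 1.000, H 1.000
Empirical formula: CH
Empirical-formula mass = 13.02 g/mol; 52 ÷ 13.02 ≈ 4, so the molecular formula is C4H4.

C4H4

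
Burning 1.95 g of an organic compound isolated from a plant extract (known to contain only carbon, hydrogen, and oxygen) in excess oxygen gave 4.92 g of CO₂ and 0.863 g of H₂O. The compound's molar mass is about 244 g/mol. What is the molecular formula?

C14H12O4

mol C = 4.92 g CO₂ ÷ 44.009 g/mol = 0.1118 mol
mol H = 2 × 0.863 g H₂O ÷ 18.015 g/mol = 0.09581 mol
mass O = 1.95 − (1.343 + 0.09658) = 0.5107 g → mol O = 0.5107 ÷ 15.999 = 0.03192 mol
Divide by the smallest (0.03192 mol): C 3.503, H 3.002, O 1.000
Multiplying each by 2 gives whole numbers: C 7.01, H 6.00, O 2.00
Empirical formula: C7H6O2
Empirical-formula mass = 122.12 g/mol; 244 ÷ 122.12 ≈ 2, so the molecular formula is C14H12O4.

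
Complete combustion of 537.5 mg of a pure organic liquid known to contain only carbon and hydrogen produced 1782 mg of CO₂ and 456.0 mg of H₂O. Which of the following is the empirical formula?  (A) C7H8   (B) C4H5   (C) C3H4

(B) C4H5

mol C = 1.782 g CO₂ ÷ 44.009 g/mol = 0.040492 mol
mol H = 2 × 0.4560 g H₂O ÷ 18.015 g/mol = 0.050624 mol
Divide by the smallest (0.040492 mol): C 1.000, H 1.250
Multiplying each by 4 gives whole numbers: C 4.00, H 5.00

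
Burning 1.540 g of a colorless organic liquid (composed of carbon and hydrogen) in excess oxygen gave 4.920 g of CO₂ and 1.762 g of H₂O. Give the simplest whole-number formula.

C4H7

mol C = 4.920 g CO₂ ÷ 44.009 g/mol = 0.11180 mol
mol H = 2 × 1.762 g H₂O ÷ 18.015 g/mol = 0.19561 mol
Divide by the smallest (0.11180 mol): C 1.000, H 1.750
Multiplying each by 4 gives whole numbers: C 4.00, H 7.00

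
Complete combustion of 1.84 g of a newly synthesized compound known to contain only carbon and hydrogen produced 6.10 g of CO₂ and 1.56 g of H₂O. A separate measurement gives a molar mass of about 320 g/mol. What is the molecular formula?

C24H30

mol C = 6.10 g CO₂ ÷ 44.009 g/mol = 0.1386 mol
mol H = 2 × 1.56 g H₂O ÷ 18.015 g/mol = 0.1732 mol
Divide by the smallest (0.1386 mol): C 1.000, H 1.249
Multiplying each by 4 gives whole numbers: C 4.00, H 5.00
Empirical formula: C4H5
Empirical-formula mass = 53.08 g/mol; 320 ÷ 53.08 ≈ 6, so the molecular formula is C24H30.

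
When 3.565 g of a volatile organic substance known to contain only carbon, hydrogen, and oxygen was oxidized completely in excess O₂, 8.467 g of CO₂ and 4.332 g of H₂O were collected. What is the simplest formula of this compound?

mol C = 8.467 g CO₂ ÷ 44.009 g/mol = 0.19239 mol
mol H = 2 × 4.332 g H₂O ÷ 18.015 g/mol = 0.48093 mol
mass O = 3.565 − (2.3108 + 0.48478) = 0.76939 g → mol O = 0.76939 ÷ 15.999 = 0.048090 mol
Divide by the smallest (0.048090 mol): C 4.001, H 10.001, O 1.000

C4H10O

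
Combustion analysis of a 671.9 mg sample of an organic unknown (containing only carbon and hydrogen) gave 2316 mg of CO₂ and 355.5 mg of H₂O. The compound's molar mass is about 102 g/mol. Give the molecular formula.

C8H6

mol C = 2.316 g CO₂ ÷ 44.009 g/mol = 0.052626 mol
mol H = 2 × 0.3555 g H₂O ÷ 18.015 g/mol = 0.039467 mol
Divide by the smallest (0.039467 mol): C 1.333, H 1.000
Multiplying each by 3 gives whole numbers: C 4.00, H 3.00
Empirical formula: C4H3
Empirical-formula mass = 51.07 g/mol; 102 ÷ 51.07 ≈ 2, so the molecular formula is C8H6.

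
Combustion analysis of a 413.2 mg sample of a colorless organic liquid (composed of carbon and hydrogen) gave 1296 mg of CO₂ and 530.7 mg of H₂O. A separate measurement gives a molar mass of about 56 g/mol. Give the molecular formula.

C4H8

mol C = 1.296 g CO₂ ÷ 44.009 g/mol = 0.029449 mol
mol H = 2 × 0.5307 g H₂O ÷ 18.015 g/mol = 0.058918 mol
Divide by the smallest (0.029449 mol): C 1.000, H 2.001
Empirical formula: CH2
Empirical-formula mass = 14.03 g/mol; 56 ÷ 14.03 ≈ 4, so the molecular formula is C4H8.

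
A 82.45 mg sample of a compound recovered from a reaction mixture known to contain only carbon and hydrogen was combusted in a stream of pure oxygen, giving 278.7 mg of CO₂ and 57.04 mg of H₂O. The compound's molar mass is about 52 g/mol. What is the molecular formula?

C4H4

mol C = 0.2787 g CO₂ ÷ 44.009 g/mol = 0.0063328 mol
mol H = 2 × 0.05704 g H₂O ÷ 18.015 g/mol = 0.0063325 mol
Divide by the smallest (0.0063325 mol): C 1.000, H 1.000
Empirical formula: CH
Empirical-formula mass = 13.02 g/mol; 52 ÷ 13.02 ≈ 4, so the molecular formula is C4H4.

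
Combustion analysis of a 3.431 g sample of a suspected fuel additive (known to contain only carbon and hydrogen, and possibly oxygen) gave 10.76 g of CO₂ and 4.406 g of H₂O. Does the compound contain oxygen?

no

mol C = 10.76 g CO₂ ÷ 44.009 g/mol = 0.24450 mol
mol H = 2 × 4.406 g H₂O ÷ 18.015 g/mol = 0.48915 mol
C and H together account for 3.4297 g — essentially the entire 3.431 g sample — so the compound contains no oxygen.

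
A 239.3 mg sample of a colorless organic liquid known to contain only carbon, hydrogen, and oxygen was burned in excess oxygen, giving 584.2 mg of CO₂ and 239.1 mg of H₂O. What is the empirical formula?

C4H8O

mol C = 0.5842 g CO₂ ÷ 44.009 g/mol = 0.013275 mol
mol H = 2 × 0.2391 g H₂O ÷ 18.015 g/mol = 0.026545 mol
mass O = 0.2393 − (0.15944 + 0.026757) = 0.053102 g → mol O = 0.053102 ÷ 15.999 = 0.0033191 mol
Divide by the smallest (0.0033191 mol): C 3.999, H 7.997, O 1.000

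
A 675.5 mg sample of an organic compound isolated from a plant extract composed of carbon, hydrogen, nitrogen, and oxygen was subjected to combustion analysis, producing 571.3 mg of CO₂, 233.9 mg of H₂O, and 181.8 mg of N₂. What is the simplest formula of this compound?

C2H4N2O3

mol C = 0.5713 g CO₂ ÷ 44.009 g/mol = 0.012981 mol
mol H = 2 × 0.2339 g H₂O ÷ 18.015 g/mol = 0.025967 mol
mol N = 2 × 0.1818 g N₂ ÷ 28.014 g/mol = 0.012979 mol
mass O = 0.6755 − (0.15592 + 0.026175 + 0.18180) = 0.31160 g → mol O = 0.31160 ÷ 15.999 = 0.019477 mol
Divide by the smallest (0.012979 mol): C 1.000, H 2.001, N 1.000, O 1.501
Multiplying each by 2 gives whole numbers: C 2.00, H 4.00, N 2.00, O 3.00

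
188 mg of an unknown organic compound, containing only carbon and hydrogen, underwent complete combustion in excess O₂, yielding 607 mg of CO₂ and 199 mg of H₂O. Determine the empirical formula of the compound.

mol C = 0.607 g CO₂ ÷ 44.009 g/mol = 0.01379 mol
mol H = 2 × 0.199 g H₂O ÷ 18.015 g/mol = 0.02209 mol
Divide by the smallest (0.01379 mol): C 1.000, H 1.602
Multiplying each by 5 gives whole numbers: C 5.00, H 8.01

C5H8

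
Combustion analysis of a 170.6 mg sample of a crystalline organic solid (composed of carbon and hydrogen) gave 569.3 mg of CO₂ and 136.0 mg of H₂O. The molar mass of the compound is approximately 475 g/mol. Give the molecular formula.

mol C = 0.5693 g CO₂ ÷ 44.009 g/mol = 0.012936 mol
mol H = 2 × 0.1360 g H₂O ÷ 18.015 g/mol = 0.015099 mol
Divide by the smallest (0.012936 mol): C 1.000, H 1.167
Multiplying each by 6 gives whole numbers: C 6.00, H 7.00
Empirical formula: C6H7
Empirical-formula mass = 79.12 g/mol; 475 ÷ 79.12 ≈ 6, so the molecular formula is C36H42.

C36H42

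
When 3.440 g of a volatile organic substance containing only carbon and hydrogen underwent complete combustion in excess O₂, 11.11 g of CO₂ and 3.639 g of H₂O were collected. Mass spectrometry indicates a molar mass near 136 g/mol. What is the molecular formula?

mol C = 11.11 g CO₂ ÷ 44.009 g/mol = 0.25245 mol
mol H = 2 × 3.639 g H₂O ÷ 18.015 g/mol = 0.40400 mol
Divide by the smallest (0.25245 mol): C 1.000, H 1.600
Multiplying each by 5 gives whole numbers: C 5.00, H 8.00
Empirical formula: C5H8
Empirical-formula mass = 68.12 g/mol; 136 ÷ 68.12 ≈ 2, so the molecular formula is C10H16.

C10H16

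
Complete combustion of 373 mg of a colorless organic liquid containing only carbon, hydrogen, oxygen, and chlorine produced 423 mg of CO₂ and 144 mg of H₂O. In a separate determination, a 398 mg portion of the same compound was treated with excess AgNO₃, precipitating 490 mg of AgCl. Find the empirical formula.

mol C = 0.423 g CO₂ ÷ 44.009 g/mol = 0.009612 mol
mol H = 2 × 0.144 g H₂O ÷ 18.015 g/mol = 0.01599 mol
From the AgCl data: mol Cl per gram of compound = (0.490 ÷ 143.318) ÷ 0.398 = 0.008590 mol/g, so in the 0.373 g combustion sample mol Cl = 0.003204 mol
mass O = 0.373 − (0.1154 + 0.01611 + 0.1136) = 0.1279 g → mol O = 0.1279 ÷ 15.999 = 0.007991 mol
Divide by the smallest (0.003204 mol): C 3.000, H 4.989, Cl 1.000, O 2.494
Multiplying each by 2 gives whole numbers: C 6.00, H 9.98, Cl 2.00, O 4.99

C6H10Cl2O5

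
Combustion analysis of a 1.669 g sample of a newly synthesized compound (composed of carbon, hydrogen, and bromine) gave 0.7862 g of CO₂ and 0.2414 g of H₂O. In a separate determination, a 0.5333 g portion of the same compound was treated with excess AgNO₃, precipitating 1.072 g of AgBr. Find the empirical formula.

C2H3Br2

mol C = 0.7862 g CO₂ ÷ 44.009 g/mol = 0.017865 mol
mol H = 2 × 0.2414 g H₂O ÷ 18.015 g/mol = 0.026800 mol
From the AgBr data: mol Br per gram of compound = (1.072 ÷ 187.772) ÷ 0.5333 = 0.010705 mol/g, so in the 1.669 g combustion sample mol Br = 0.017867 mol
Divide by the smallest (0.017865 mol): C 1.000, H 1.500, Br 1.000
Multiplying each by 2 gives whole numbers: C 2.00, H 3.00, Br 2.00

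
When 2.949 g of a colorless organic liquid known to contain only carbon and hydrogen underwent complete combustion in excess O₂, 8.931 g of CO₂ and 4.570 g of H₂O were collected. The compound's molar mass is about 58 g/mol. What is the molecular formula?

mol C = 8.931 g CO₂ ÷ 44.009 g/mol = 0.20294 mol
mol H = 2 × 4.570 g H₂O ÷ 18.015 g/mol = 0.50735 mol
Divide by the smallest (0.20294 mol): C 1.000, H 2.500
Multiplying each by 2 gives whole numbers: C 2.00, H 5.00
Empirical formula: C2H5
Empirical-formula mass = 29.06 g/mol; 58 ÷ 29.06 ≈ 2, so the molecular formula is C4H10.

C4H10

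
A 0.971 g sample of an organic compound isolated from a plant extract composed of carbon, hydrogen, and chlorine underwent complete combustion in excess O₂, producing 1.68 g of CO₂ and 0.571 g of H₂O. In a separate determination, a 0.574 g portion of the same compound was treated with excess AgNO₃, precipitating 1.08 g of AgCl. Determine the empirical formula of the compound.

C3H5Cl

mol C = 1.68 g CO₂ ÷ 44.009 g/mol = 0.03817 mol
mol H = 2 × 0.571 g H₂O ÷ 18.015 g/mol = 0.06339 mol
From the AgCl data: mol Cl per gram of compound = (1.08 ÷ 143.318) ÷ 0.574 = 0.01313 mol/g, so in the 0.971 g combustion sample mol Cl = 0.01275 mol
Divide by the smallest (0.01275 mol): C 2.995, H 4.973, Cl 1.000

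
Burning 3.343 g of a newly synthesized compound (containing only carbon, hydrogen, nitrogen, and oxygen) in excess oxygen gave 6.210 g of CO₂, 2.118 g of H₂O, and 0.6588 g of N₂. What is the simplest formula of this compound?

mol C = 6.210 g CO₂ ÷ 44.009 g/mol = 0.14111 mol
mol H = 2 × 2.118 g H₂O ÷ 18.015 g/mol = 0.23514 mol
mol N = 2 × 0.6588 g N₂ ÷ 28.014 g/mol = 0.047034 mol
mass O = 3.343 − (1.6948 + 0.23702 + 0.65880) = 0.75234 g → mol O = 0.75234 ÷ 15.999 = 0.047024 mol
Divide by the smallest (0.047024 mol): C 3.001, H 5.000, N 1.000, O 1.000

C3H5NO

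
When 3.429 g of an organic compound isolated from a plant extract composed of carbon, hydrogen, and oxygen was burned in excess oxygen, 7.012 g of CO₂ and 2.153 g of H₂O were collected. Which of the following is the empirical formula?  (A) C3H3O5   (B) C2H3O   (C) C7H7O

(B) C2H3O

mol C = 7.012 g CO₂ ÷ 44.009 g/mol = 0.15933 mol
mol H = 2 × 2.153 g H₂O ÷ 18.015 g/mol = 0.23902 mol
mass O = 3.429 − (1.9137 + 0.24094) = 1.2743 g → mol O = 1.2743 ÷ 15.999 = 0.079651 mol
Divide by the smallest (0.079651 mol): C 2.000, H 3.001, O 1.000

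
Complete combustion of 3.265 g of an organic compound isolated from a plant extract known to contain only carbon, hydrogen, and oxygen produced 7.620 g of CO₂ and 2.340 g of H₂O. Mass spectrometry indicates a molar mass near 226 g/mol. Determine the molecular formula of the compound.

C12H18O4

mol C = 7.620 g CO₂ ÷ 44.009 g/mol = 0.17315 mol
mol H = 2 × 2.340 g H₂O ÷ 18.015 g/mol = 0.25978 mol
mass O = 3.265 − (2.0797 + 0.26186) = 0.92348 g → mol O = 0.92348 ÷ 15.999 = 0.057721 mol
Divide by the smallest (0.057721 mol): C 3.000, H 4.501, O 1.000
Multiplying each by 2 gives whole numbers: C 6.00, H 9.00, O 2.00
Empirical formula: C6H9O2
Empirical-formula mass = 113.14 g/mol; 226 ÷ 113.14 ≈ 2, so the molecular formula is C12H18O4.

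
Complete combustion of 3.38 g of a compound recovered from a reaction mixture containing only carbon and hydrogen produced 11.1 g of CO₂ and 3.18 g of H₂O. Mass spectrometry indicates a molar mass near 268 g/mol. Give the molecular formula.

mol C = 11.1 g CO₂ ÷ 44.009 g/mol = 0.2522 mol
mol H = 2 × 3.18 g H₂O ÷ 18.015 g/mol = 0.3530 mol
Divide by the smallest (0.2522 mol): C 1.000, H 1.400
Multiplying each by 5 gives whole numbers: C 5.00, H 7.00
Empirical formula: C5H7
Empirical-formula mass = 67.11 g/mol; 268 ÷ 67.11 ≈ 4, so the molecular formula is C20H28.

C20H28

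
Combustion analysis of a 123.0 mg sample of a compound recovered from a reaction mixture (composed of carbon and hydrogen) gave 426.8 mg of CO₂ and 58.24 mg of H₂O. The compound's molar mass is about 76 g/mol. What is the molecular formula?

C6H4

mol C = 0.4268 g CO₂ ÷ 44.009 g/mol = 0.0096980 mol
mol H = 2 × 0.05824 g H₂O ÷ 18.015 g/mol = 0.0064657 mol
Divide by the smallest (0.0064657 mol): C 1.500, H 1.000
Multiplying each by 2 gives whole numbers: C 3.00, H 2.00
Empirical formula: C3H2
Empirical-formula mass = 38.05 g/mol; 76 ÷ 38.05 ≈ 2, so the molecular formula is C6H4.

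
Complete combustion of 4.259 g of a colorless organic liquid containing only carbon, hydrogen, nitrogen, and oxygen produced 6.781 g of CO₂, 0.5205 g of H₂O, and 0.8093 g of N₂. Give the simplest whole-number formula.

mol C = 6.781 g CO₂ ÷ 44.009 g/mol = 0.15408 mol
mol H = 2 × 0.5205 g H₂O ÷ 18.015 g/mol = 0.057785 mol
mol N = 2 × 0.8093 g N₂ ÷ 28.014 g/mol = 0.057778 mol
mass O = 4.259 − (1.8507 + 0.058247 + 0.80930) = 1.5408 g → mol O = 1.5408 ÷ 15.999 = 0.096304 mol
Divide by the smallest (0.057778 mol): C 2.667, H 1.000, N 1.000, O 1.667
Multiplying each by 3 gives whole numbers: C 8.00, H 3.00, N 3.00, O 5.00

C8H3N3O5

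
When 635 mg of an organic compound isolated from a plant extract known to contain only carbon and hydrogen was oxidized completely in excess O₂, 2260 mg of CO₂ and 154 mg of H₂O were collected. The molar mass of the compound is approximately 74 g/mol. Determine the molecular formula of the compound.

mol C = 2.26 g CO₂ ÷ 44.009 g/mol = 0.05135 mol
mol H = 2 × 0.154 g H₂O ÷ 18.015 g/mol = 0.01710 mol
Divide by the smallest (0.01710 mol): C 3.004, H 1.000
Empirical formula: C3H
Empirical-formula mass = 37.04 g/mol; 74 ÷ 37.04 ≈ 2, so the molecular formula is C6H2.

C6H2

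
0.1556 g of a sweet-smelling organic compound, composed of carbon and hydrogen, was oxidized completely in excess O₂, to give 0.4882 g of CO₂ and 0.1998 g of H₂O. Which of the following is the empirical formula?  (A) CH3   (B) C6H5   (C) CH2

(C) CH2

mol C = 0.4882 g CO₂ ÷ 44.009 g/mol = 0.011093 mol
mol H = 2 × 0.1998 g H₂O ÷ 18.015 g/mol = 0.022182 mol
Divide by the smallest (0.011093 mol): C 1.000, H 2.000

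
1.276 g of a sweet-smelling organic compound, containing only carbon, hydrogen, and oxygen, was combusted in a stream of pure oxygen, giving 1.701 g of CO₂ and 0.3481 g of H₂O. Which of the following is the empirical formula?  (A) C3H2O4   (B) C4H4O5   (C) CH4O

mol C = 1.701 g CO₂ ÷ 44.009 g/mol = 0.038651 mol
mol H = 2 × 0.3481 g H₂O ÷ 18.015 g/mol = 0.038646 mol
mass O = 1.276 − (0.46424 + 0.038955) = 0.77281 g → mol O = 0.77281 ÷ 15.999 = 0.048303 mol
Divide by the smallest (0.038646 mol): C 1.000, H 1.000, O 1.250
Multiplying each by 4 gives whole numbers: C 4.00, H 4.00, O 5.00

(B) C4H4O5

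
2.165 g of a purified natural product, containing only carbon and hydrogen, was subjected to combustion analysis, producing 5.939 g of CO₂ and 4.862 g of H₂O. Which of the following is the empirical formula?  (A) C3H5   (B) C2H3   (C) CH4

(C) CH4

mol C = 5.939 g CO₂ ÷ 44.009 g/mol = 0.13495 mol
mol H = 2 × 4.862 g H₂O ÷ 18.015 g/mol = 0.53977 mol
Divide by the smallest (0.13495 mol): C 1.000, H 4.000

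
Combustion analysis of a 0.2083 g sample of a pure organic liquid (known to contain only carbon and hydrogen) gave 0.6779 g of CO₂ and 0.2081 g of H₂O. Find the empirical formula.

C2H3

mol C = 0.6779 g CO₂ ÷ 44.009 g/mol = 0.015404 mol
mol H = 2 × 0.2081 g H₂O ÷ 18.015 g/mol = 0.023103 mol
Divide by the smallest (0.015404 mol): C 1.000, H 1.500
Multiplying each by 2 gives whole numbers: C 2.00, H 3.00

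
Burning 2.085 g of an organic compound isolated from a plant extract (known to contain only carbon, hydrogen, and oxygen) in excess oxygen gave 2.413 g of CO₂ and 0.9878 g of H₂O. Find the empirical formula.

mol C = 2.413 g CO₂ ÷ 44.009 g/mol = 0.054830 mol
mol H = 2 × 0.9878 g H₂O ÷ 18.015 g/mol = 0.10966 mol
mass O = 2.085 − (0.65856 + 0.11054) = 1.3159 g → mol O = 1.3159 ÷ 15.999 = 0.082249 mol
Divide by the smallest (0.054830 mol): C 1.000, H 2.000, O 1.500
Multiplying each by 2 gives whole numbers: C 2.00, H 4.00, O 3.00

C2H4O3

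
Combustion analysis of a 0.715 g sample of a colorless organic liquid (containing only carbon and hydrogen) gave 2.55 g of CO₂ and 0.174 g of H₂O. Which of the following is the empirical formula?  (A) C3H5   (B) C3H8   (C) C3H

mol C = 2.55 g CO₂ ÷ 44.009 g/mol = 0.05794 mol
mol H = 2 × 0.174 g H₂O ÷ 18.015 g/mol = 0.01932 mol
Divide by the smallest (0.01932 mol): C 3.000, H 1.000

(C) C3H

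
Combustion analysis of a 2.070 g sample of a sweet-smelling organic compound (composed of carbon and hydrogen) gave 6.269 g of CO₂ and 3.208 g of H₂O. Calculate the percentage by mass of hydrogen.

mol C = 6.269 g CO₂ ÷ 44.009 g/mol = 0.14245 mol
mol H = 2 × 3.208 g H₂O ÷ 18.015 g/mol = 0.35615 mol
mass % H = 0.35900 g ÷ 2.070 g × 100%

17.34%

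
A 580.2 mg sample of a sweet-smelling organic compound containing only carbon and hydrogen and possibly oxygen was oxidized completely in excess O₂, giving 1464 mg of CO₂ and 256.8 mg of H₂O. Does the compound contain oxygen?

yes

mol C = 1.464 g CO₂ ÷ 44.009 g/mol = 0.033266 mol
mol H = 2 × 0.2568 g H₂O ÷ 18.015 g/mol = 0.028510 mol
C and H account for only 0.42829 g of the 0.5802 g sample; the remaining 0.15191 g must be oxygen.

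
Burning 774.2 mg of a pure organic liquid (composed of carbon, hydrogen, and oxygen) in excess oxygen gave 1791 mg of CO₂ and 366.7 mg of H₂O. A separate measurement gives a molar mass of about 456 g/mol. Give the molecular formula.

mol C = 1.791 g CO₂ ÷ 44.009 g/mol = 0.040696 mol
mol H = 2 × 0.3667 g H₂O ÷ 18.015 g/mol = 0.040711 mol
mass O = 0.7742 − (0.48880 + 0.041036) = 0.24436 g → mol O = 0.24436 ÷ 15.999 = 0.015274 mol
Divide by the smallest (0.015274 mol): C 2.664, H 2.665, O 1.000
Multiplying each by 3 gives whole numbers: C 7.99, H 8.00, O 3.00
Empirical formula: C8H8O3
Empirical-formula mass = 152.15 g/mol; 456 ÷ 152.15 ≈ 3, so the molecular formula is C24H24O9.

C24H24O9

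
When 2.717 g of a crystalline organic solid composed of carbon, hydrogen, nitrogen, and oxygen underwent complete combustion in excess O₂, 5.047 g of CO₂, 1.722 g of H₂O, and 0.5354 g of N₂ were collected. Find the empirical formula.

C3H5NO

mol C = 5.047 g CO₂ ÷ 44.009 g/mol = 0.11468 mol
mol H = 2 × 1.722 g H₂O ÷ 18.015 g/mol = 0.19117 mol
mol N = 2 × 0.5354 g N₂ ÷ 28.014 g/mol = 0.038224 mol
mass O = 2.717 − (1.3774 + 0.19270 + 0.53540) = 0.61146 g → mol O = 0.61146 ÷ 15.999 = 0.038219 mol
Divide by the smallest (0.038219 mol): C 3.001, H 5.002, N 1.000, O 1.000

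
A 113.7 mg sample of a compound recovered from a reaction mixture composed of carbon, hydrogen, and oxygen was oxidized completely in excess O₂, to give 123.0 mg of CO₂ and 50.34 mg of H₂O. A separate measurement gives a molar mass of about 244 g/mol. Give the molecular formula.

C6H12O10

mol C = 0.1230 g CO₂ ÷ 44.009 g/mol = 0.0027949 mol
mol H = 2 × 0.05034 g H₂O ÷ 18.015 g/mol = 0.0055887 mol
mass O = 0.1137 − (0.033569 + 0.0056334) = 0.074497 g → mol O = 0.074497 ÷ 15.999 = 0.0046564 mol
Divide by the smallest (0.0027949 mol): C 1.000, H 2.000, O 1.666
Multiplying each by 3 gives whole numbers: C 3.00, H 6.00, O 5.00
Empirical formula: C3H6O5
Empirical-formula mass = 122.08 g/mol; 244 ÷ 122.08 ≈ 2, so the molecular formula is C6H12O10.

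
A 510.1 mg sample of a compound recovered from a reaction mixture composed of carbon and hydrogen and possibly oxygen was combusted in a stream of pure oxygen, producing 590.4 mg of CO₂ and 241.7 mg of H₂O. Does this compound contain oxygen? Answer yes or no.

mol C = 0.5904 g CO₂ ÷ 44.009 g/mol = 0.013415 mol
mol H = 2 × 0.2417 g H₂O ÷ 18.015 g/mol = 0.026833 mol
C and H account for only 0.18818 g of the 0.5101 g sample; the remaining 0.32192 g must be oxygen.

yes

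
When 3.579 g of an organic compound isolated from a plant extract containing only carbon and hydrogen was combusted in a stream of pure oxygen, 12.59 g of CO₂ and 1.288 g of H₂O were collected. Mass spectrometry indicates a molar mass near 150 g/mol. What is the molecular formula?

mol C = 12.59 g CO₂ ÷ 44.009 g/mol = 0.28608 mol
mol H = 2 × 1.288 g H₂O ÷ 18.015 g/mol = 0.14299 mol
Divide by the smallest (0.14299 mol): C 2.001, H 1.000
Empirical formula: C2H
Empirical-formula mass = 25.03 g/mol; 150 ÷ 25.03 ≈ 6, so the molecular formula is C12H6.

C12H6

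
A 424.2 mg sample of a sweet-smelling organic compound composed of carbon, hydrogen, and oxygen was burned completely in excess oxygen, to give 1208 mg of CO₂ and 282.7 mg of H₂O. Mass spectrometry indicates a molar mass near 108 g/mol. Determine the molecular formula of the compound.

C7H8O

mol C = 1.208 g CO₂ ÷ 44.009 g/mol = 0.027449 mol
mol H = 2 × 0.2827 g H₂O ÷ 18.015 g/mol = 0.031385 mol
mass O = 0.4242 − (0.32969 + 0.031636) = 0.062875 g → mol O = 0.062875 ÷ 15.999 = 0.0039299 mol
Divide by the smallest (0.0039299 mol): C 6.985, H 7.986, O 1.000
Empirical formula: C7H8O
Empirical-formula mass = 108.14 g/mol; 108 ÷ 108.14 ≈ 1, so the molecular formula is C7H8O.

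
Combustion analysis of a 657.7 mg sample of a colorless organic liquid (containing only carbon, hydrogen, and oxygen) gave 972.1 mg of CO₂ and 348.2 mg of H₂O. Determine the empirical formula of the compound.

mol C = 0.9721 g CO₂ ÷ 44.009 g/mol = 0.022089 mol
mol H = 2 × 0.3482 g H₂O ÷ 18.015 g/mol = 0.038657 mol
mass O = 0.6577 − (0.26531 + 0.038966) = 0.35343 g → mol O = 0.35343 ÷ 15.999 = 0.022091 mol
Divide by the smallest (0.022089 mol): C 1.000, H 1.750, O 1.000
Multiplying each by 4 gives whole numbers: C 4.00, H 7.00, O 4.00

C4H7O4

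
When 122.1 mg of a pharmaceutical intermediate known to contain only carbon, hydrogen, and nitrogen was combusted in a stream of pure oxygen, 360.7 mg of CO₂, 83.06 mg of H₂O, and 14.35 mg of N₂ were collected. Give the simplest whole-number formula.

mol C = 0.3607 g CO₂ ÷ 44.009 g/mol = 0.0081961 mol
mol H = 2 × 0.08306 g H₂O ÷ 18.015 g/mol = 0.0092212 mol
mol N = 2 × 0.01435 g N₂ ÷ 28.014 g/mol = 0.0010245 mol
Divide by the smallest (0.0010245 mol): C 8.000, H 9.001, N 1.000

C8H9N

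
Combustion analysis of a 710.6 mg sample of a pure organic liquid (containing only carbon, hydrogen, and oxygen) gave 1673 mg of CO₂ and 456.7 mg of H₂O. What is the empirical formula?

mol C = 1.673 g CO₂ ÷ 44.009 g/mol = 0.038015 mol
mol H = 2 × 0.4567 g H₂O ÷ 18.015 g/mol = 0.050702 mol
mass O = 0.7106 − (0.45660 + 0.051108) = 0.20289 g → mol O = 0.20289 ÷ 15.999 = 0.012682 mol
Divide by the smallest (0.012682 mol): C 2.998, H 3.998, O 1.000

C3H4O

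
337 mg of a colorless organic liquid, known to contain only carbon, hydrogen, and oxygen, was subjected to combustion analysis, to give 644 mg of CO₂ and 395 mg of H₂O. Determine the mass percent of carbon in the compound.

mol C = 0.644 g CO₂ ÷ 44.009 g/mol = 0.01463 mol
mol H = 2 × 0.395 g H₂O ÷ 18.015 g/mol = 0.04385 mol
mass O = 0.337 − (0.1758 + 0.04420) = 0.1170 g → mol O = 0.1170 ÷ 15.999 = 0.007315 mol
mass % C = 0.1758 g ÷ 0.337 g × 100%

52.2%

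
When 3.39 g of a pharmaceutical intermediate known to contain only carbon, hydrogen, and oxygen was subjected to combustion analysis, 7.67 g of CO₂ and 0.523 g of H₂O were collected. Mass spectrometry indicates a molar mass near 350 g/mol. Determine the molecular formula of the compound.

C18H6O8

mol C = 7.67 g CO₂ ÷ 44.009 g/mol = 0.1743 mol
mol H = 2 × 0.523 g H₂O ÷ 18.015 g/mol = 0.05806 mol
mass O = 3.39 − (2.093 + 0.05853) = 1.238 g → mol O = 1.238 ÷ 15.999 = 0.07739 mol
Divide by the smallest (0.05806 mol): C 3.002, H 1.000, O 1.333
Multiplying each by 3 gives whole numbers: C 9.00, H 3.00, O 4.00
Empirical formula: C9H3O4
Empirical-formula mass = 175.12 g/mol; 350 ÷ 175.12 ≈ 2, so the molecular formula is C18H6O8.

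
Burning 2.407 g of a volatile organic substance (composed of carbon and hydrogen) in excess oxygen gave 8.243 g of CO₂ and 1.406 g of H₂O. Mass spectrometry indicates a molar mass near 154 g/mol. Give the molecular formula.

C12H10

mol C = 8.243 g CO₂ ÷ 44.009 g/mol = 0.18730 mol
mol H = 2 × 1.406 g H₂O ÷ 18.015 g/mol = 0.15609 mol
Divide by the smallest (0.15609 mol): C 1.200, H 1.000
Multiplying each by 5 gives whole numbers: C 6.00, H 5.00
Empirical formula: C6H5
Empirical-formula mass = 77.11 g/mol; 154 ÷ 77.11 ≈ 2, so the molecular formula is C12H10.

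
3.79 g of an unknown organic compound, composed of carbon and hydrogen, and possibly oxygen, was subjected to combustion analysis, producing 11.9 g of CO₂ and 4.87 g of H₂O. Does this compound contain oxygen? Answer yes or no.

no

mol C = 11.9 g CO₂ ÷ 44.009 g/mol = 0.2704 mol
mol H = 2 × 4.87 g H₂O ÷ 18.015 g/mol = 0.5407 mol
C and H together account for 3.793 g — essentially the entire 3.79 g sample — so the compound contains no oxygen.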